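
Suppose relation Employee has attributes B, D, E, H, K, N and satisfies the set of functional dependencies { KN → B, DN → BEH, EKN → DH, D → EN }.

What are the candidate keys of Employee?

{D, K}; {E, K, N}

{D, K}⁺: D→EN adds E, N; KN→B adds B; DN→BEH adds H → {B, D, E, H, K, N}. Minimal: {K}⁺ = {K}; {D}⁺ = {B, D, E, H, N} — none reach the full schema.
{E, K, N}⁺: KN→B adds B; EKN→DH adds D, H → {B, D, E, H, K, N}. Minimal: {K, N}⁺ = {B, K, N}; {E, N}⁺ = {E, N}; {E, K}⁺ = {E, K} — none reach the full schema.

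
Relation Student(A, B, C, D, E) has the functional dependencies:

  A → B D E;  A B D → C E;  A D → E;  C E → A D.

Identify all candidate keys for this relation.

{A}⁺: A→BDE adds B, D, E; ABD→CE adds C → {A, B, C, D, E}.
{C, E}⁺: CE→AD adds A, D; A→BDE adds B → {A, B, C, D, E}. Minimal: {E}⁺ = {E}; {C}⁺ = {C} — none reach the full schema.
Any other superkey contains one of these as a subset, so there are no further candidate keys.

{A}, {C, E}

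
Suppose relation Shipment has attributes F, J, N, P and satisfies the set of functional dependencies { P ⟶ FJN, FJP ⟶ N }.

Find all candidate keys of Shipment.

{P}⁺: P→FJN adds F, J, N → {F, J, N, P}.

P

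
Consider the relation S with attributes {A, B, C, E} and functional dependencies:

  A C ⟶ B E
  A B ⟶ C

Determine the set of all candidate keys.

Attribute A never appears on the right-hand side of any dependency, so A must belong to every candidate key.
{A}⁺ = {A}, which is not all of the schema, so we must add further attributes.
{A, B}⁺: AB→C adds C; AC→BE adds E → {A, B, C, E}. Minimal: {B}⁺ = {B}; {A}⁺ = {A} — none reach the full schema.
{A, C}⁺: AC→BE adds B, E → {A, B, C, E}. Minimal: {C}⁺ = {C}; {A}⁺ = {A} — none reach the full schema.
Any other superkey contains one of these as a subset, so there are no further candidate keys.

(A, B); (A, C)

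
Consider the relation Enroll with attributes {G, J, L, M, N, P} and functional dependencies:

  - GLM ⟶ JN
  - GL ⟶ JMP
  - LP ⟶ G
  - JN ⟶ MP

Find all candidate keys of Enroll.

{G, L}, {L, P}, {J, L, N}

Attribute L never appears on the right-hand side of any dependency, so L must belong to every candidate key.
{L}⁺ = {L}, which is not all of the schema, so we must add further attributes.
{G, L}⁺: GL→JMP adds J, M, P; GLM→JN adds N → {G, J, L, M, N, P}. Minimal: {L}⁺ = {L}; {G}⁺ = {G} — none reach the full schema.
{L, P}⁺: LP→G adds G; GL→JMP adds J, M; GLM→JN adds N → {G, J, L, M, N, P}. Minimal: {P}⁺ = {P}; {L}⁺ = {L} — none reach the full schema.
{J, L, N}⁺: JN→MP adds M, P; LP→G adds G → {G, J, L, M, N, P}. Minimal: {L, N}⁺ = {L, N}; {J, N}⁺ = {J, M, N, P}; {J, L}⁺ = {J, L} — none reach the full schema.
Any other superkey contains one of these as a subset, so there are no further candidate keys.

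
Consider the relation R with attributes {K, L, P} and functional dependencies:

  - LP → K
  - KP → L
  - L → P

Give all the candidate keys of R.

{L}⁺: L→P adds P; LP→K adds K → {K, L, P}.
{K, P}⁺: KP→L adds L → {K, L, P}.
Any other superkey contains one of these as a subset, so there are no further candidate keys.

{L}; {K, P}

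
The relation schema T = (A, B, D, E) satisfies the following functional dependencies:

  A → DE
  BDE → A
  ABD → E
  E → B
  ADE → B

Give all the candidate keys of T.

(A), (D, E)

{A}⁺: A→DE adds D, E; E→B adds B → {A, B, D, E}.
{D, E}⁺: E→B adds B; BDE→A adds A → {A, B, D, E}. Minimal: {E}⁺ = {B, E}; {D}⁺ = {D} — none reach the full schema.
Any other superkey contains one of these as a subset, so there are no further candidate keys.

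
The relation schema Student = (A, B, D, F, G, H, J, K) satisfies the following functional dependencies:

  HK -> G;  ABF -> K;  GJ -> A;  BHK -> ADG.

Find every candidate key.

Attributes B, F, H, J never appear on any right-hand side, so every candidate key must contain {B, F, H, J}.
{B, F, H, J}⁺ = {B, F, H, J}, which is not all of the schema, so we must add further attributes.
{A, B, F, H, J}⁺: ABF→K adds K; BHK→ADG adds D, G → {A, B, D, F, G, H, J, K}.
{B, F, G, H, J}⁺: GJ→A adds A; ABF→K adds K; BHK→ADG adds D → {A, B, D, F, G, H, J, K}.
{B, F, H, J, K}⁺: HK→G adds G; GJ→A adds A; BHK→ADG adds D → {A, B, D, F, G, H, J, K}.

{A, B, F, H, J}, {B, F, G, H, J}, {B, F, H, J, K}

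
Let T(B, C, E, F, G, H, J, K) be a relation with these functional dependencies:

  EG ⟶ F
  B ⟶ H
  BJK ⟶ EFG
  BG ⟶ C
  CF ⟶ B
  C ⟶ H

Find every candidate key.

BJK; CFJK; CEGJK

Attributes J, K never appear on any right-hand side, so every candidate key must contain {J, K}.
{J, K}⁺ = {J, K}, which is not all of the schema, so we must add further attributes.
{B, J, K}⁺: B→H adds H; BJK→EFG adds E, F, G; BG→C adds C → {B, C, E, F, G, H, J, K}. Minimal: {J, K}⁺ = {J, K}; {B, K}⁺ = {B, H, K}; {B, J}⁺ = {B, H, J} — none reach the full schema.
{C, F, J, K}⁺: CF→B adds B; C→H adds H; BJK→EFG adds E, G → {B, C, E, F, G, H, J, K}. Minimal: {F, J, K}⁺ = {F, J, K}; {C, J, K}⁺ = {C, H, J, K}; {C, F, K}⁺ = {B, C, F, H, K}; … — none reach the full schema.
{C, E, G, J, K}⁺: EG→F adds F; CF→B adds B; C→H adds H → {B, C, E, F, G, H, J, K}. Minimal: {E, G, J, K}⁺ = {E, F, G, J, K}; {C, G, J, K}⁺ = {C, G, H, J, K}; {C, E, J, K}⁺ = {C, E, H, J, K}; … — none reach the full schema.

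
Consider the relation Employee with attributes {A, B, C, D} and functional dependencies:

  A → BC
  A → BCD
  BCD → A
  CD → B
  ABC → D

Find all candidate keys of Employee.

{A}⁺: A→BC adds B, C; A→BCD adds D → {A, B, C, D}.
{C, D}⁺: CD→B adds B; BCD→A adds A → {A, B, C, D}.

{A}, {C, D}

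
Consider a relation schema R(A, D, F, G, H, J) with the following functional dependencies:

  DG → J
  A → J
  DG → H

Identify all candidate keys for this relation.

Attributes A, D, F, G never appear on any right-hand side, so every candidate key must contain {A, D, F, G}.
{A, D, F, G}⁺ = {A, D, F, G, H, J}, which is all of the schema, so {A, D, F, G} is the only candidate key.

(A, D, F, G)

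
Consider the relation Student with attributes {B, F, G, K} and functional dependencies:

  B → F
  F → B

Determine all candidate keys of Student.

{B, G, K}, {F, G, K}

Attributes G, K never appear on any right-hand side, so every candidate key must contain {G, K}.
{G, K}⁺ = {G, K}, which is not all of the schema, so we must add further attributes.
{B, G, K}⁺: B→F adds F → {B, F, G, K}. Minimal: {G, K}⁺ = {G, K}; {B, K}⁺ = {B, F, K}; {B, G}⁺ = {B, F, G} — none reach the full schema.
{F, G, K}⁺: F→B adds B → {B, F, G, K}. Minimal: {G, K}⁺ = {G, K}; {F, K}⁺ = {B, F, K}; {F, G}⁺ = {B, F, G} — none reach the full schema.
Any other superkey contains one of these as a subset, so there are no further candidate keys.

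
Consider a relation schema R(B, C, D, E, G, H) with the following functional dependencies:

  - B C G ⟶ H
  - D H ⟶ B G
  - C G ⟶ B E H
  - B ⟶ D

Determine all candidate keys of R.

{C, G}; {B, C, H}; {C, D, H}

{C, G}⁺: CG→BEH adds B, E, H; B→D adds D → {B, C, D, E, G, H}. Minimal: {G}⁺ = {G}; {C}⁺ = {C} — none reach the full schema.
{B, C, H}⁺: B→D adds D; DH→BG adds G; CG→BEH adds E → {B, C, D, E, G, H}. Minimal: {C, H}⁺ = {C, H}; {B, H}⁺ = {B, D, G, H}; {B, C}⁺ = {B, C, D} — none reach the full schema.
{C, D, H}⁺: DH→BG adds B, G; CG→BEH adds E → {B, C, D, E, G, H}. Minimal: {D, H}⁺ = {B, D, G, H}; {C, H}⁺ = {C, H}; {C, D}⁺ = {C, D} — none reach the full schema.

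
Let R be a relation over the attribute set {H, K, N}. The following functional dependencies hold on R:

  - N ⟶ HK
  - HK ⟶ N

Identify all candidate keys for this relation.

(N), (H, K)

{N}⁺: N→HK adds H, K → {H, K, N}.
{H, K}⁺: HK→N adds N → {H, K, N}. Minimal: {K}⁺ = {K}; {H}⁺ = {H} — none reach the full schema.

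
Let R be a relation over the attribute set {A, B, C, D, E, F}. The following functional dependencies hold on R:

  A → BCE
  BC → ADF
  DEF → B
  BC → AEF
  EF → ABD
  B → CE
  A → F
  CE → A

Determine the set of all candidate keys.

{A}⁺: A→BCE adds B, C, E; BC→ADF adds D, F → {A, B, C, D, E, F}.
{B}⁺: B→CE adds C, E; CE→A adds A; BC→ADF adds D, F → {A, B, C, D, E, F}.
{C, E}⁺: CE→A adds A; A→BCE adds B; BC→ADF adds D, F → {A, B, C, D, E, F}.
{E, F}⁺: EF→ABD adds A, B, D; B→CE adds C → {A, B, C, D, E, F}.

{A}, {B}, {C, E}, {E, F}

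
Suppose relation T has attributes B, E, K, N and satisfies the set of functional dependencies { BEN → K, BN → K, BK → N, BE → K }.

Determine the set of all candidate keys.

Attributes B, E never appear on any right-hand side, so every candidate key must contain {B, E}.
{B, E}⁺ = {B, E, K, N}, which is all of the schema, so {B, E} is the only candidate key.

(B, E)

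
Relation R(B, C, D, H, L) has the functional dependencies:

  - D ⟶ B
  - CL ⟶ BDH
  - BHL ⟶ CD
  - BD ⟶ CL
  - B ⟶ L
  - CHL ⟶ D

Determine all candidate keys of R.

D, BC, BH, CL

{D}⁺: D→B adds B; BD→CL adds C, L; CL→BDH adds H → {B, C, D, H, L}.
{B, C}⁺: B→L adds L; CL→BDH adds D, H → {B, C, D, H, L}. Minimal: {C}⁺ = {C}; {B}⁺ = {B, L} — none reach the full schema.
{B, H}⁺: B→L adds L; BHL→CD adds C, D → {B, C, D, H, L}. Minimal: {H}⁺ = {H}; {B}⁺ = {B, L} — none reach the full schema.
{C, L}⁺: CL→BDH adds B, D, H → {B, C, D, H, L}. Minimal: {L}⁺ = {L}; {C}⁺ = {C} — none reach the full schema.
Any other superkey contains one of these as a subset, so there are no further candidate keys.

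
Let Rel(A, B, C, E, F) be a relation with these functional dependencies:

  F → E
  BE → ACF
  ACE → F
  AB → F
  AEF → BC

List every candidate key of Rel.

{A, B}⁺: AB→F adds F; F→E adds E; BE→ACF adds C → {A, B, C, E, F}. Minimal: {B}⁺ = {B}; {A}⁺ = {A} — none reach the full schema.
{A, F}⁺: F→E adds E; AEF→BC adds B, C → {A, B, C, E, F}. Minimal: {F}⁺ = {E, F}; {A}⁺ = {A} — none reach the full schema.
{B, E}⁺: BE→ACF adds A, C, F → {A, B, C, E, F}. Minimal: {E}⁺ = {E}; {B}⁺ = {B} — none reach the full schema.
{B, F}⁺: F→E adds E; BE→ACF adds A, C → {A, B, C, E, F}. Minimal: {F}⁺ = {E, F}; {B}⁺ = {B} — none reach the full schema.
{A, C, E}⁺: ACE→F adds F; AEF→BC adds B → {A, B, C, E, F}. Minimal: {C, E}⁺ = {C, E}; {A, E}⁺ = {A, E}; {A, C}⁺ = {A, C} — none reach the full schema.

(A, B), (A, F), (B, E), (B, F), (A, C, E)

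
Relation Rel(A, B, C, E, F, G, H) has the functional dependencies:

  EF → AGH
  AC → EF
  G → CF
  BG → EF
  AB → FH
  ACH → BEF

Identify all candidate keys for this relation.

AC, AG, BG, EF, EG, ABE

{A, C}⁺: AC→EF adds E, F; EF→AGH adds G, H; ACH→BEF adds B → {A, B, C, E, F, G, H}. Minimal: {C}⁺ = {C}; {A}⁺ = {A} — none reach the full schema.
{A, G}⁺: G→CF adds C, F; AC→EF adds E; EF→AGH adds H; ACH→BEF adds B → {A, B, C, E, F, G, H}. Minimal: {G}⁺ = {C, F, G}; {A}⁺ = {A} — none reach the full schema.
{B, G}⁺: G→CF adds C, F; BG→EF adds E; EF→AGH adds A, H → {A, B, C, E, F, G, H}. Minimal: {G}⁺ = {C, F, G}; {B}⁺ = {B} — none reach the full schema.
{E, F}⁺: EF→AGH adds A, G, H; G→CF adds C; ACH→BEF adds B → {A, B, C, E, F, G, H}. Minimal: {F}⁺ = {F}; {E}⁺ = {E} — none reach the full schema.
{E, G}⁺: G→CF adds C, F; EF→AGH adds A, H; ACH→BEF adds B → {A, B, C, E, F, G, H}. Minimal: {G}⁺ = {C, F, G}; {E}⁺ = {E} — none reach the full schema.
{A, B, E}⁺: AB→FH adds F, H; EF→AGH adds G; G→CF adds C → {A, B, C, E, F, G, H}. Minimal: {B, E}⁺ = {B, E}; {A, E}⁺ = {A, E}; {A, B}⁺ = {A, B, F, H} — none reach the full schema.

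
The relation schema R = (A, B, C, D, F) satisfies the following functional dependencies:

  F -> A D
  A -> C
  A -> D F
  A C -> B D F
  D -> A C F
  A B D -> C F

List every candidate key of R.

{A}; {D}; {F}

{A}⁺: A→C adds C; A→DF adds D, F; AC→BDF adds B → {A, B, C, D, F}.
{D}⁺: D→ACF adds A, C, F; AC→BDF adds B → {A, B, C, D, F}.
{F}⁺: F→AD adds A, D; A→C adds C; AC→BDF adds B → {A, B, C, D, F}.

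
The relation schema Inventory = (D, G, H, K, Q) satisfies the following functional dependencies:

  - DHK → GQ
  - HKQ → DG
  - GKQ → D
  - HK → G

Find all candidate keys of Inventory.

Attributes H, K never appear on any right-hand side, so every candidate key must contain {H, K}.
{H, K}⁺ = {G, H, K}, which is not all of the schema, so we must add further attributes.
{D, H, K}⁺: DHK→GQ adds G, Q → {D, G, H, K, Q}. Minimal: {H, K}⁺ = {G, H, K}; {D, K}⁺ = {D, K}; {D, H}⁺ = {D, H} — none reach the full schema.
{H, K, Q}⁺: HKQ→DG adds D, G → {D, G, H, K, Q}. Minimal: {K, Q}⁺ = {K, Q}; {H, Q}⁺ = {H, Q}; {H, K}⁺ = {G, H, K} — none reach the full schema.

{D, H, K}, {H, K, Q}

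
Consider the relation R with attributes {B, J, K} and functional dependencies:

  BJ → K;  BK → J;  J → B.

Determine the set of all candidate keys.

{J}⁺: J→B adds B; BJ→K adds K → {B, J, K}.
{B, K}⁺: BK→J adds J → {B, J, K}. Minimal: {K}⁺ = {K}; {B}⁺ = {B} — none reach the full schema.

J, BK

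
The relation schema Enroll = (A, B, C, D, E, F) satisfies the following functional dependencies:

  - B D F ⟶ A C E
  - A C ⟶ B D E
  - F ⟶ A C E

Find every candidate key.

F

Attribute F never appears on the right-hand side of any dependency, so F must belong to every candidate key.
{F}⁺ = {A, B, C, D, E, F}, which is all of the schema, so {F} is the only candidate key.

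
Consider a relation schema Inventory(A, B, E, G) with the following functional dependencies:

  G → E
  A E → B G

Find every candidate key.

Attribute A never appears on the right-hand side of any dependency, so A must belong to every candidate key.
{A}⁺ = {A}, which is not all of the schema, so we must add further attributes.
{A, E}⁺: AE→BG adds B, G → {A, B, E, G}. Minimal: {E}⁺ = {E}; {A}⁺ = {A} — none reach the full schema.
{A, G}⁺: G→E adds E; AE→BG adds B → {A, B, E, G}. Minimal: {G}⁺ = {E, G}; {A}⁺ = {A} — none reach the full schema.
Any other superkey contains one of these as a subset, so there are no further candidate keys.

{A, E}, {A, G}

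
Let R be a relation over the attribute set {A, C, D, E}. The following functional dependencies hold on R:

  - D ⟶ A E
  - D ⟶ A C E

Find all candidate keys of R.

(D)

{D}⁺: D→AE adds A, E; D→ACE adds C → {A, C, D, E}.
No other minimal superkey exists.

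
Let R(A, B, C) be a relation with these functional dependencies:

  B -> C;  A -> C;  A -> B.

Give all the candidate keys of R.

Attribute A never appears on the right-hand side of any dependency, so A must belong to every candidate key.
{A}⁺ = {A, B, C}, which is all of the schema, so {A} is the only candidate key.

A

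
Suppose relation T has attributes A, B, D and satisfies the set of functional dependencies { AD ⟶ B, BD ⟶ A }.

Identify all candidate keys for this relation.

Attribute D never appears on the right-hand side of any dependency, so D must belong to every candidate key.
{D}⁺ = {D}, which is not all of the schema, so we must add further attributes.
{A, D}⁺: AD→B adds B → {A, B, D}.
{B, D}⁺: BD→A adds A → {A, B, D}.

{A, D}, {B, D}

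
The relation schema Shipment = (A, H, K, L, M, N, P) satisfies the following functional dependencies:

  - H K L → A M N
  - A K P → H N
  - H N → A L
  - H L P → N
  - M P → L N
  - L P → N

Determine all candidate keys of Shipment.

{A, K, P}, {H, K, L, P}, {H, K, M, P}, {H, K, N, P}

Attributes K, P never appear on any right-hand side, so every candidate key must contain {K, P}.
{K, P}⁺ = {K, P}, which is not all of the schema, so we must add further attributes.
{A, K, P}⁺: AKP→HN adds H, N; HN→AL adds L; HKL→AMN adds M → {A, H, K, L, M, N, P}. Minimal: {K, P}⁺ = {K, P}; {A, P}⁺ = {A, P}; {A, K}⁺ = {A, K} — none reach the full schema.
{H, K, L, P}⁺: HKL→AMN adds A, M, N → {A, H, K, L, M, N, P}. Minimal: {K, L, P}⁺ = {K, L, N, P}; {H, L, P}⁺ = {A, H, L, N, P}; {H, K, P}⁺ = {H, K, P}; … — none reach the full schema.
{H, K, M, P}⁺: MP→LN adds L, N; HKL→AMN adds A → {A, H, K, L, M, N, P}. Minimal: {K, M, P}⁺ = {K, L, M, N, P}; {H, M, P}⁺ = {A, H, L, M, N, P}; {H, K, P}⁺ = {H, K, P}; … — none reach the full schema.
{H, K, N, P}⁺: HN→AL adds A, L; HKL→AMN adds M → {A, H, K, L, M, N, P}. Minimal: {K, N, P}⁺ = {K, N, P}; {H, N, P}⁺ = {A, H, L, N, P}; {H, K, P}⁺ = {H, K, P}; … — none reach the full schema.
Any other superkey contains one of these as a subset, so there are no further candidate keys.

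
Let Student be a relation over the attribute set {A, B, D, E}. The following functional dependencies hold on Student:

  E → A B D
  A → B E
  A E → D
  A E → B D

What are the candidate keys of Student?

{A}, {E}

{A}⁺: A→BE adds B, E; AE→D adds D → {A, B, D, E}.
{E}⁺: E→ABD adds A, B, D → {A, B, D, E}.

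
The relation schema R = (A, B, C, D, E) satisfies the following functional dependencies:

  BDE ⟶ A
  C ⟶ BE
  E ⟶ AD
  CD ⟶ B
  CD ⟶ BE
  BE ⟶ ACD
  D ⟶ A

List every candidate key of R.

{C}, {B, E}

{C}⁺: C→BE adds B, E; E→AD adds A, D → {A, B, C, D, E}.
{B, E}⁺: E→AD adds A, D; BE→ACD adds C → {A, B, C, D, E}. Minimal: {E}⁺ = {A, D, E}; {B}⁺ = {B} — none reach the full schema.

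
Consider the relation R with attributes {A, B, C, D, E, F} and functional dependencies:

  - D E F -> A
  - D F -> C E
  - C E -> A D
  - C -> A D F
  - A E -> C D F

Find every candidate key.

Attribute B never appears on the right-hand side of any dependency, so B must belong to every candidate key.
{B}⁺ = {B}, which is not all of the schema, so we must add further attributes.
{B, C}⁺: C→ADF adds A, D, F; DF→CE adds E → {A, B, C, D, E, F}. Minimal: {C}⁺ = {A, C, D, E, F}; {B}⁺ = {B} — none reach the full schema.
{A, B, E}⁺: AE→CDF adds C, D, F → {A, B, C, D, E, F}. Minimal: {B, E}⁺ = {B, E}; {A, E}⁺ = {A, C, D, E, F}; {A, B}⁺ = {A, B} — none reach the full schema.
{B, D, F}⁺: DF→CE adds C, E; CE→AD adds A → {A, B, C, D, E, F}. Minimal: {D, F}⁺ = {A, C, D, E, F}; {B, F}⁺ = {B, F}; {B, D}⁺ = {B, D} — none reach the full schema.

{B, C}, {A, B, E}, {B, D, F}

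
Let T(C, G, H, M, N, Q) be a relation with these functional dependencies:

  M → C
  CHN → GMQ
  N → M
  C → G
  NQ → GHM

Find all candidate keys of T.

HN, NQ

Attribute N never appears on the right-hand side of any dependency, so N must belong to every candidate key.
{N}⁺ = {C, G, M, N}, which is not all of the schema, so we must add further attributes.
{H, N}⁺: N→M adds M; M→C adds C; CHN→GMQ adds G, Q → {C, G, H, M, N, Q}.
{N, Q}⁺: N→M adds M; NQ→GHM adds G, H; M→C adds C → {C, G, H, M, N, Q}.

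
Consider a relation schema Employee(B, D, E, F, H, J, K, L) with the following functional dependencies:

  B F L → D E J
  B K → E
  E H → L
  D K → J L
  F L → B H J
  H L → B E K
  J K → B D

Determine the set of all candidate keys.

Attribute F never appears on the right-hand side of any dependency, so F must belong to every candidate key.
{F}⁺ = {F}, which is not all of the schema, so we must add further attributes.
{F, L}⁺: FL→BHJ adds B, H, J; HL→BEK adds E, K; JK→BD adds D → {B, D, E, F, H, J, K, L}.
{D, F, K}⁺: DK→JL adds J, L; FL→BHJ adds B, H; HL→BEK adds E → {B, D, E, F, H, J, K, L}.
{E, F, H}⁺: EH→L adds L; FL→BHJ adds B, J; HL→BEK adds K; JK→BD adds D → {B, D, E, F, H, J, K, L}.
{F, J, K}⁺: JK→BD adds B, D; BK→E adds E; DK→JL adds L; FL→BHJ adds H → {B, D, E, F, H, J, K, L}.
{B, F, H, K}⁺: BK→E adds E; EH→L adds L; FL→BHJ adds J; JK→BD adds D → {B, D, E, F, H, J, K, L}.

{F, L}; {D, F, K}; {E, F, H}; {F, J, K}; {B, F, H, K}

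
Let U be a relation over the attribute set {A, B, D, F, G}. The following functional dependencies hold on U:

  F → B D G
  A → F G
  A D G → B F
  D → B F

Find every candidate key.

{A}

Attribute A never appears on the right-hand side of any dependency, so A must belong to every candidate key.
{A}⁺ = {A, B, D, F, G}, which is all of the schema, so {A} is the only candidate key.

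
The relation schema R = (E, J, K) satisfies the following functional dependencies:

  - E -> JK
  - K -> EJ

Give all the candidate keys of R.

(E), (K)

{E}⁺: E→JK adds J, K → {E, J, K}.
{K}⁺: K→EJ adds E, J → {E, J, K}.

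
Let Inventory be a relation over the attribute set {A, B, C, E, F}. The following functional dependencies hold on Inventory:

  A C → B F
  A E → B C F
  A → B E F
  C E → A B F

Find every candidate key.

{A}⁺: A→BEF adds B, E, F; AE→BCF adds C → {A, B, C, E, F}.
{C, E}⁺: CE→ABF adds A, B, F → {A, B, C, E, F}. Minimal: {E}⁺ = {E}; {C}⁺ = {C} — none reach the full schema.

{A}, {C, E}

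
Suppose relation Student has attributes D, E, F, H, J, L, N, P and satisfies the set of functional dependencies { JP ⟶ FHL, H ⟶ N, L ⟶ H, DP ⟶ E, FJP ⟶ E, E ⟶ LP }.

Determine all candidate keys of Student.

Attributes D, J never appear on any right-hand side, so every candidate key must contain {D, J}.
{D, J}⁺ = {D, J}, which is not all of the schema, so we must add further attributes.
{D, E, J}⁺: E→LP adds L, P; JP→FHL adds F, H; H→N adds N → {D, E, F, H, J, L, N, P}.
{D, J, P}⁺: JP→FHL adds F, H, L; H→N adds N; DP→E adds E → {D, E, F, H, J, L, N, P}.

(D, E, J); (D, J, P)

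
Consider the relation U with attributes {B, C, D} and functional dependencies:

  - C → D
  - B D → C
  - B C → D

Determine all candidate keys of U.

Attribute B never appears on the right-hand side of any dependency, so B must belong to every candidate key.
{B}⁺ = {B}, which is not all of the schema, so we must add further attributes.
{B, C}⁺: C→D adds D → {B, C, D}. Minimal: {C}⁺ = {C, D}; {B}⁺ = {B} — none reach the full schema.
{B, D}⁺: BD→C adds C → {B, C, D}. Minimal: {D}⁺ = {D}; {B}⁺ = {B} — none reach the full schema.
Any other superkey contains one of these as a subset, so there are no further candidate keys.

(B, C); (B, D)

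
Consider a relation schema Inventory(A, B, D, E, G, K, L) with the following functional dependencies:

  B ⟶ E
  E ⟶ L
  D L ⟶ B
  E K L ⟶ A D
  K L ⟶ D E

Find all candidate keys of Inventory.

Attributes G, K never appear on any right-hand side, so every candidate key must contain {G, K}.
{G, K}⁺ = {G, K}, which is not all of the schema, so we must add further attributes.
{B, G, K}⁺: B→E adds E; E→L adds L; EKL→AD adds A, D → {A, B, D, E, G, K, L}. Minimal: {G, K}⁺ = {G, K}; {B, K}⁺ = {A, B, D, E, K, L}; {B, G}⁺ = {B, E, G, L} — none reach the full schema.
{E, G, K}⁺: E→L adds L; EKL→AD adds A, D; DL→B adds B → {A, B, D, E, G, K, L}. Minimal: {G, K}⁺ = {G, K}; {E, K}⁺ = {A, B, D, E, K, L}; {E, G}⁺ = {E, G, L} — none reach the full schema.
{G, K, L}⁺: KL→DE adds D, E; DL→B adds B; EKL→AD adds A → {A, B, D, E, G, K, L}. Minimal: {K, L}⁺ = {A, B, D, E, K, L}; {G, L}⁺ = {G, L}; {G, K}⁺ = {G, K} — none reach the full schema.

{B, G, K}, {E, G, K}, {G, K, L}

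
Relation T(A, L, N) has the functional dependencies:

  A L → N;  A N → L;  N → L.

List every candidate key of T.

AL, AN

Attribute A never appears on the right-hand side of any dependency, so A must belong to every candidate key.
{A}⁺ = {A}, which is not all of the schema, so we must add further attributes.
{A, L}⁺: AL→N adds N → {A, L, N}.
{A, N}⁺: AN→L adds L → {A, L, N}.
Any other superkey contains one of these as a subset, so there are no further candidate keys.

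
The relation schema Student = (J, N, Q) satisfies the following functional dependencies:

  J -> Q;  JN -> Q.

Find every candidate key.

Attributes J, N never appear on any right-hand side, so every candidate key must contain {J, N}.
{J, N}⁺ = {J, N, Q}, which is all of the schema, so {J, N} is the only candidate key.

JN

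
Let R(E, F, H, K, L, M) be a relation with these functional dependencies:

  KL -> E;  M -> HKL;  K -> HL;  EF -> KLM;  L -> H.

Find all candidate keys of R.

Attribute F never appears on the right-hand side of any dependency, so F must belong to every candidate key.
{F}⁺ = {F}, which is not all of the schema, so we must add further attributes.
{E, F}⁺: EF→KLM adds K, L, M; L→H adds H → {E, F, H, K, L, M}.
{F, K}⁺: K→HL adds H, L; KL→E adds E; EF→KLM adds M → {E, F, H, K, L, M}.
{F, M}⁺: M→HKL adds H, K, L; KL→E adds E → {E, F, H, K, L, M}.

{E, F}, {F, K}, {F, M}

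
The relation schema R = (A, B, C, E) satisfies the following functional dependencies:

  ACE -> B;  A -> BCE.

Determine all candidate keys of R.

Attribute A never appears on the right-hand side of any dependency, so A must belong to every candidate key.
{A}⁺ = {A, B, C, E}, which is all of the schema, so {A} is the only candidate key.

{A}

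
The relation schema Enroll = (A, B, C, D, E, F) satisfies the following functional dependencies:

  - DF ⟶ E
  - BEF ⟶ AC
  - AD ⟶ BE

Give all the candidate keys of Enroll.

{A, D, F}, {B, D, F}

Attributes D, F never appear on any right-hand side, so every candidate key must contain {D, F}.
{D, F}⁺ = {D, E, F}, which is not all of the schema, so we must add further attributes.
{A, D, F}⁺: DF→E adds E; AD→BE adds B; BEF→AC adds C → {A, B, C, D, E, F}. Minimal: {D, F}⁺ = {D, E, F}; {A, F}⁺ = {A, F}; {A, D}⁺ = {A, B, D, E} — none reach the full schema.
{B, D, F}⁺: DF→E adds E; BEF→AC adds A, C → {A, B, C, D, E, F}. Minimal: {D, F}⁺ = {D, E, F}; {B, F}⁺ = {B, F}; {B, D}⁺ = {B, D} — none reach the full schema.
Any other superkey contains one of these as a subset, so there are no further candidate keys.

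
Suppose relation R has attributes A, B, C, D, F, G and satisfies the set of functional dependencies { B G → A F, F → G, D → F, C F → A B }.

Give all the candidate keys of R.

{C, D}

Attributes C, D never appear on any right-hand side, so every candidate key must contain {C, D}.
{C, D}⁺ = {A, B, C, D, F, G}, which is all of the schema, so {C, D} is the only candidate key.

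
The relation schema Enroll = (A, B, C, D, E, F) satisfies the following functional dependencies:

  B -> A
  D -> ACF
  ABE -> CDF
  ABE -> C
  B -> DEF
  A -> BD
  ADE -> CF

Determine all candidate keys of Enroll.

{A}⁺: A→BD adds B, D; D→ACF adds C, F; B→DEF adds E → {A, B, C, D, E, F}.
{B}⁺: B→A adds A; B→DEF adds D, E, F; ADE→CF adds C → {A, B, C, D, E, F}.
{D}⁺: D→ACF adds A, C, F; A→BD adds B; B→DEF adds E → {A, B, C, D, E, F}.
Any other superkey contains one of these as a subset, so there are no further candidate keys.

{A}, {B}, {D}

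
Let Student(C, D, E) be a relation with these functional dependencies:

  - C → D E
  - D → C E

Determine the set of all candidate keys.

{C}⁺: C→DE adds D, E → {C, D, E}.
{D}⁺: D→CE adds C, E → {C, D, E}.

{C}, {D}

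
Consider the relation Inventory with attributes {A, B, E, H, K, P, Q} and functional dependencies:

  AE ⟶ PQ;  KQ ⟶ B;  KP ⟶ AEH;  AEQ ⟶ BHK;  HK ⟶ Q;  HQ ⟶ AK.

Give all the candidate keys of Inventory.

{A, E}⁺: AE→PQ adds P, Q; AEQ→BHK adds B, H, K → {A, B, E, H, K, P, Q}. Minimal: {E}⁺ = {E}; {A}⁺ = {A} — none reach the full schema.
{K, P}⁺: KP→AEH adds A, E, H; HK→Q adds Q; KQ→B adds B → {A, B, E, H, K, P, Q}. Minimal: {P}⁺ = {P}; {K}⁺ = {K} — none reach the full schema.
{E, H, K}⁺: HK→Q adds Q; HQ→AK adds A; AE→PQ adds P; KQ→B adds B → {A, B, E, H, K, P, Q}. Minimal: {H, K}⁺ = {A, B, H, K, Q}; {E, K}⁺ = {E, K}; {E, H}⁺ = {E, H} — none reach the full schema.
{E, H, Q}⁺: HQ→AK adds A, K; AE→PQ adds P; KQ→B adds B → {A, B, E, H, K, P, Q}. Minimal: {H, Q}⁺ = {A, B, H, K, Q}; {E, Q}⁺ = {E, Q}; {E, H}⁺ = {E, H} — none reach the full schema.
{H, P, Q}⁺: HQ→AK adds A, K; KQ→B adds B; KP→AEH adds E → {A, B, E, H, K, P, Q}. Minimal: {P, Q}⁺ = {P, Q}; {H, Q}⁺ = {A, B, H, K, Q}; {H, P}⁺ = {H, P} — none reach the full schema.

{A, E}, {K, P}, {E, H, K}, {E, H, Q}, {H, P, Q}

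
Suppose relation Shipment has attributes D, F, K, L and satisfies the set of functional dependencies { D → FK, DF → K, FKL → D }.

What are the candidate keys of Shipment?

{D, L}, {F, K, L}

Attribute L never appears on the right-hand side of any dependency, so L must belong to every candidate key.
{L}⁺ = {L}, which is not all of the schema, so we must add further attributes.
{D, L}⁺: D→FK adds F, K → {D, F, K, L}. Minimal: {L}⁺ = {L}; {D}⁺ = {D, F, K} — none reach the full schema.
{F, K, L}⁺: FKL→D adds D → {D, F, K, L}. Minimal: {K, L}⁺ = {K, L}; {F, L}⁺ = {F, L}; {F, K}⁺ = {F, K} — none reach the full schema.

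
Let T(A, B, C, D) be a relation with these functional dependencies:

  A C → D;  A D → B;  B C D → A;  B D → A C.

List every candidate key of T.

(A, C), (A, D), (B, D)

{A, C}⁺: AC→D adds D; AD→B adds B → {A, B, C, D}. Minimal: {C}⁺ = {C}; {A}⁺ = {A} — none reach the full schema.
{A, D}⁺: AD→B adds B; BD→AC adds C → {A, B, C, D}. Minimal: {D}⁺ = {D}; {A}⁺ = {A} — none reach the full schema.
{B, D}⁺: BD→AC adds A, C → {A, B, C, D}. Minimal: {D}⁺ = {D}; {B}⁺ = {B} — none reach the full schema.
Any other superkey contains one of these as a subset, so there are no further candidate keys.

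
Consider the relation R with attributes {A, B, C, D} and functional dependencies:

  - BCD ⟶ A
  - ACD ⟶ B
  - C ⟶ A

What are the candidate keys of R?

Attributes C, D never appear on any right-hand side, so every candidate key must contain {C, D}.
{C, D}⁺ = {A, B, C, D}, which is all of the schema, so {C, D} is the only candidate key.

{C, D}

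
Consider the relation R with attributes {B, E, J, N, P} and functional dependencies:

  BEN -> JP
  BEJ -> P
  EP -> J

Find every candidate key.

(B, E, N)

Attributes B, E, N never appear on any right-hand side, so every candidate key must contain {B, E, N}.
{B, E, N}⁺ = {B, E, J, N, P}, which is all of the schema, so {B, E, N} is the only candidate key.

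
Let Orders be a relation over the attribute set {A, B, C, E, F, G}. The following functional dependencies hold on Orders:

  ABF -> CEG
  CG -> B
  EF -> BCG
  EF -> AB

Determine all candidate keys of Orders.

{E, F}, {A, B, F}, {A, C, F, G}

{E, F}⁺: EF→BCG adds B, C, G; EF→AB adds A → {A, B, C, E, F, G}. Minimal: {F}⁺ = {F}; {E}⁺ = {E} — none reach the full schema.
{A, B, F}⁺: ABF→CEG adds C, E, G → {A, B, C, E, F, G}. Minimal: {B, F}⁺ = {B, F}; {A, F}⁺ = {A, F}; {A, B}⁺ = {A, B} — none reach the full schema.
{A, C, F, G}⁺: CG→B adds B; ABF→CEG adds E → {A, B, C, E, F, G}. Minimal: {C, F, G}⁺ = {B, C, F, G}; {A, F, G}⁺ = {A, F, G}; {A, C, G}⁺ = {A, B, C, G}; … — none reach the full schema.
Any other superkey contains one of these as a subset, so there are no further candidate keys.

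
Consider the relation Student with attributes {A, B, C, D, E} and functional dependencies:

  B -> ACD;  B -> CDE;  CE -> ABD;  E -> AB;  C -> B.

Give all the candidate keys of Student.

{B}, {C}, {E}

{B}⁺: B→ACD adds A, C, D; B→CDE adds E → {A, B, C, D, E}.
{C}⁺: C→B adds B; B→ACD adds A, D; B→CDE adds E → {A, B, C, D, E}.
{E}⁺: E→AB adds A, B; B→ACD adds C, D → {A, B, C, D, E}.
Any other superkey contains one of these as a subset, so there are no further candidate keys.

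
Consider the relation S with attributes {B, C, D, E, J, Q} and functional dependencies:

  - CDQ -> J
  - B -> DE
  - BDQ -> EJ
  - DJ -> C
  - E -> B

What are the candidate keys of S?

BQ, EQ

{B, Q}⁺: B→DE adds D, E; BDQ→EJ adds J; DJ→C adds C → {B, C, D, E, J, Q}. Minimal: {Q}⁺ = {Q}; {B}⁺ = {B, D, E} — none reach the full schema.
{E, Q}⁺: E→B adds B; B→DE adds D; BDQ→EJ adds J; DJ→C adds C → {B, C, D, E, J, Q}. Minimal: {Q}⁺ = {Q}; {E}⁺ = {B, D, E} — none reach the full schema.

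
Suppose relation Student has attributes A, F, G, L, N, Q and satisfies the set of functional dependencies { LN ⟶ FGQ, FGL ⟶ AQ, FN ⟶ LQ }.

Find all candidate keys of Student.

FN, LN

{F, N}⁺: FN→LQ adds L, Q; LN→FGQ adds G; FGL→AQ adds A → {A, F, G, L, N, Q}. Minimal: {N}⁺ = {N}; {F}⁺ = {F} — none reach the full schema.
{L, N}⁺: LN→FGQ adds F, G, Q; FGL→AQ adds A → {A, F, G, L, N, Q}. Minimal: {N}⁺ = {N}; {L}⁺ = {L} — none reach the full schema.
Any other superkey contains one of these as a subset, so there are no further candidate keys.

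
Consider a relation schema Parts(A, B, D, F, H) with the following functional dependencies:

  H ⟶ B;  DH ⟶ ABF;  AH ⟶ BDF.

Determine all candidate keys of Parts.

{A, H}⁺: H→B adds B; AH→BDF adds D, F → {A, B, D, F, H}. Minimal: {H}⁺ = {B, H}; {A}⁺ = {A} — none reach the full schema.
{D, H}⁺: H→B adds B; DH→ABF adds A, F → {A, B, D, F, H}. Minimal: {H}⁺ = {B, H}; {D}⁺ = {D} — none reach the full schema.

{A, H}, {D, H}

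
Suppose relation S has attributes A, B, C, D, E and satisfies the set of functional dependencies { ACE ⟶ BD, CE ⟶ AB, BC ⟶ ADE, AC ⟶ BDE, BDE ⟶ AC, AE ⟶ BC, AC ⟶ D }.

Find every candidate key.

{A, C}⁺: AC→BDE adds B, D, E → {A, B, C, D, E}.
{A, E}⁺: AE→BC adds B, C; AC→D adds D → {A, B, C, D, E}.
{B, C}⁺: BC→ADE adds A, D, E → {A, B, C, D, E}.
{C, E}⁺: CE→AB adds A, B; BC→ADE adds D → {A, B, C, D, E}.
{B, D, E}⁺: BDE→AC adds A, C → {A, B, C, D, E}.

{A, C}, {A, E}, {B, C}, {C, E}, {B, D, E}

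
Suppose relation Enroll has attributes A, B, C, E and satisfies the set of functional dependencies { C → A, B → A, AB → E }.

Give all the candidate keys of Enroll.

{B, C}

Attributes B, C never appear on any right-hand side, so every candidate key must contain {B, C}.
{B, C}⁺ = {A, B, C, E}, which is all of the schema, so {B, C} is the only candidate key.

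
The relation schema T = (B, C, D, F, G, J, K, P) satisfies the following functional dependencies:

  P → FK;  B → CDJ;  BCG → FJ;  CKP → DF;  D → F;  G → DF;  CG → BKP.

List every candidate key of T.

Attribute G never appears on the right-hand side of any dependency, so G must belong to every candidate key.
{G}⁺ = {D, F, G}, which is not all of the schema, so we must add further attributes.
{B, G}⁺: B→CDJ adds C, D, J; BCG→FJ adds F; CG→BKP adds K, P → {B, C, D, F, G, J, K, P}.
{C, G}⁺: G→DF adds D, F; CG→BKP adds B, K, P; B→CDJ adds J → {B, C, D, F, G, J, K, P}.

(B, G); (C, G)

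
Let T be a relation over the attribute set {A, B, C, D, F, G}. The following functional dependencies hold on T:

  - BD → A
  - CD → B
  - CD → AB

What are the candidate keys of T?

CDFG

Attributes C, D, F, G never appear on any right-hand side, so every candidate key must contain {C, D, F, G}.
{C, D, F, G}⁺ = {A, B, C, D, F, G}, which is all of the schema, so {C, D, F, G} is the only candidate key.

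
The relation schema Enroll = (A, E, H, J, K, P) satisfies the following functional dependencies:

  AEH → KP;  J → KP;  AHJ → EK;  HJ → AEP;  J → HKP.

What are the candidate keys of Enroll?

{J}

{J}⁺: J→KP adds K, P; J→HKP adds H; HJ→AEP adds A, E → {A, E, H, J, K, P}.
No other minimal superkey exists.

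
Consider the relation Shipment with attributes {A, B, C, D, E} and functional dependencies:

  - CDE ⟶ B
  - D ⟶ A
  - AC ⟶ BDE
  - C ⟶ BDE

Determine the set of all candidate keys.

C

Attribute C never appears on the right-hand side of any dependency, so C must belong to every candidate key.
{C}⁺ = {A, B, C, D, E}, which is all of the schema, so {C} is the only candidate key.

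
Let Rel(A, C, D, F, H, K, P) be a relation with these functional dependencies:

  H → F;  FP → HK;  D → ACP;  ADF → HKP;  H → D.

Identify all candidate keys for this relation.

{H}⁺: H→F adds F; H→D adds D; D→ACP adds A, C, P; ADF→HKP adds K → {A, C, D, F, H, K, P}.
{D, F}⁺: D→ACP adds A, C, P; ADF→HKP adds H, K → {A, C, D, F, H, K, P}. Minimal: {F}⁺ = {F}; {D}⁺ = {A, C, D, P} — none reach the full schema.
{F, P}⁺: FP→HK adds H, K; H→D adds D; D→ACP adds A, C → {A, C, D, F, H, K, P}. Minimal: {P}⁺ = {P}; {F}⁺ = {F} — none reach the full schema.
Any other superkey contains one of these as a subset, so there are no further candidate keys.

{H}; {D, F}; {F, P}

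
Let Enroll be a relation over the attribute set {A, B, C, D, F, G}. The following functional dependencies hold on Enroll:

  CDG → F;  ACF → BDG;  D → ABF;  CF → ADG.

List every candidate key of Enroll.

{C, D}⁺: D→ABF adds A, B, F; CF→ADG adds G → {A, B, C, D, F, G}. Minimal: {D}⁺ = {A, B, D, F}; {C}⁺ = {C} — none reach the full schema.
{C, F}⁺: CF→ADG adds A, D, G; ACF→BDG adds B → {A, B, C, D, F, G}. Minimal: {F}⁺ = {F}; {C}⁺ = {C} — none reach the full schema.

{C, D}, {C, F}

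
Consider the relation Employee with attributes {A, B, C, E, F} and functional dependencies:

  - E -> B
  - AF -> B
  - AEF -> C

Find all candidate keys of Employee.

(A, E, F)

Attributes A, E, F never appear on any right-hand side, so every candidate key must contain {A, E, F}.
{A, E, F}⁺ = {A, B, C, E, F}, which is all of the schema, so {A, E, F} is the only candidate key.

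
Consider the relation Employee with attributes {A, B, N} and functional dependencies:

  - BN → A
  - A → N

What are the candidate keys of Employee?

Attribute B never appears on the right-hand side of any dependency, so B must belong to every candidate key.
{B}⁺ = {B}, which is not all of the schema, so we must add further attributes.
{A, B}⁺: A→N adds N → {A, B, N}. Minimal: {B}⁺ = {B}; {A}⁺ = {A, N} — none reach the full schema.
{B, N}⁺: BN→A adds A → {A, B, N}. Minimal: {N}⁺ = {N}; {B}⁺ = {B} — none reach the full schema.
Any other superkey contains one of these as a subset, so there are no further candidate keys.

(A, B); (B, N)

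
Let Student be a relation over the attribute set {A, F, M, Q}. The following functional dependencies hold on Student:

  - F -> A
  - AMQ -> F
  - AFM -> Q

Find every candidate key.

(F, M), (A, M, Q)

{F, M}⁺: F→A adds A; AFM→Q adds Q → {A, F, M, Q}. Minimal: {M}⁺ = {M}; {F}⁺ = {A, F} — none reach the full schema.
{A, M, Q}⁺: AMQ→F adds F → {A, F, M, Q}. Minimal: {M, Q}⁺ = {M, Q}; {A, Q}⁺ = {A, Q}; {A, M}⁺ = {A, M} — none reach the full schema.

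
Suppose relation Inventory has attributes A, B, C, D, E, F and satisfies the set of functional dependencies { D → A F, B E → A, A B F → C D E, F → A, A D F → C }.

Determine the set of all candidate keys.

Attribute B never appears on the right-hand side of any dependency, so B must belong to every candidate key.
{B}⁺ = {B}, which is not all of the schema, so we must add further attributes.
{B, D}⁺: D→AF adds A, F; ABF→CDE adds C, E → {A, B, C, D, E, F}. Minimal: {D}⁺ = {A, C, D, F}; {B}⁺ = {B} — none reach the full schema.
{B, F}⁺: F→A adds A; ABF→CDE adds C, D, E → {A, B, C, D, E, F}. Minimal: {F}⁺ = {A, F}; {B}⁺ = {B} — none reach the full schema.
Any other superkey contains one of these as a subset, so there are no further candidate keys.

BD; BF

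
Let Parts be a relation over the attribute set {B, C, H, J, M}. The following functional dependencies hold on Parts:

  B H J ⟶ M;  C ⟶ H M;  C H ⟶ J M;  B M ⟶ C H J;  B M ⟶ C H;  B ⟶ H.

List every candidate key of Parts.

(B, C), (B, J), (B, M)

{B, C}⁺: C→HM adds H, M; CH→JM adds J → {B, C, H, J, M}.
{B, J}⁺: B→H adds H; BHJ→M adds M; BM→CHJ adds C → {B, C, H, J, M}.
{B, M}⁺: BM→CHJ adds C, H, J → {B, C, H, J, M}.
Any other superkey contains one of these as a subset, so there are no further candidate keys.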